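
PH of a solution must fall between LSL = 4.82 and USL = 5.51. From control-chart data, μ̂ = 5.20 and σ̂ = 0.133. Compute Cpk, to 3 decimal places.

0.777

Cpu = (USL − μ̂) / (3σ̂) = (5.51 − 5.20) / (3 × 0.133) = 0.7769; Cpl = (μ̂ − LSL) / (3σ̂) = (5.20 − 4.82) / (3 × 0.133) = 0.9524; Cpk = min(Cpu, Cpl) = 0.7769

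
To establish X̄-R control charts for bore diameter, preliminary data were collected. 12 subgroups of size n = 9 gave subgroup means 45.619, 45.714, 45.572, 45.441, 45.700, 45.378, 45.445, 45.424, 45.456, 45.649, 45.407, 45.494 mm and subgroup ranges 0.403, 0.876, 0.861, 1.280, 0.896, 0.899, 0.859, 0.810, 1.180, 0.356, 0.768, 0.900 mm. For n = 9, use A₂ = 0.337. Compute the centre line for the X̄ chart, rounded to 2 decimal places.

45.52

X̄̄ = (45.619 + 45.714 + 45.572 + 45.441 + 45.700 + 45.378 + 45.445 + 45.424 + 45.456 + 45.649 + 45.407 + 45.494) / 12 = 546.2990 / 12 = 45.5249
CL = X̄̄ = 45.5249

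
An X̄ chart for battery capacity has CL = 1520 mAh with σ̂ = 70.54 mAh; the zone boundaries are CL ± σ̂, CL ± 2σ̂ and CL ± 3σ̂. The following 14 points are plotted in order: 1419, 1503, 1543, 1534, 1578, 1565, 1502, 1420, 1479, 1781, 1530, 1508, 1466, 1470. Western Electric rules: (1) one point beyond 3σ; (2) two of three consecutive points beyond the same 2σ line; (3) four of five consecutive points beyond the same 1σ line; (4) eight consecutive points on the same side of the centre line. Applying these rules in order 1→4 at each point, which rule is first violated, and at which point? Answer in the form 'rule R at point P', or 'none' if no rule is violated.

Zone of each point (C = within 1σ̂, B = 1σ̂–2σ̂, A = 2σ̂–3σ̂, * = beyond 3σ̂; sign = side of CL): 1:-B, 2:-C, 3:+C, 4:+C, 5:+C, 6:+C, 7:-C, 8:-B, 9:-C, 10:+*, 11:+C, 12:-C, 13:-C, 14:-C
Rule 1 (one point beyond the 3σ limits) is satisfied at point 10.

rule 1 at point 10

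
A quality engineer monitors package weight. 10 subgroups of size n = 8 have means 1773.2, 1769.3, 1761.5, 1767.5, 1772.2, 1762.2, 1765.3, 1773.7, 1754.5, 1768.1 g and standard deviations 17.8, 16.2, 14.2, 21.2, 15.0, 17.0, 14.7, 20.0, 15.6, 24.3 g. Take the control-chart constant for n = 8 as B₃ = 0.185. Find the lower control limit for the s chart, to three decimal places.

3.256

s̄ = (17.8 + 16.2 + 14.2 + 21.2 + 15.0 + 17.0 + 14.7 + 20.0 + 15.6 + 24.3) / 10 = 17.6000
LCL_s = B₃·s̄ = 0.185 × 17.6000 = 3.2560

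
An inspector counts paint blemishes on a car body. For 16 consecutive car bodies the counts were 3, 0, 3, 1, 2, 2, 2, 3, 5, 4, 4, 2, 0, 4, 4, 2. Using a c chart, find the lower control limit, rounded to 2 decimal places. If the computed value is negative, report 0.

0.00

c̄ = (3 + 0 + 3 + 1 + 2 + 2 + 2 + 3 + 5 + 4 + 4 + 2 + 0 + 4 + 4 + 2) / 16 = 41 / 16 = 2.5625
LCL = c̄ − 3√c̄ = 2.5625 − 3 × 1.6008 = -2.2398 → 0 (cannot be negative)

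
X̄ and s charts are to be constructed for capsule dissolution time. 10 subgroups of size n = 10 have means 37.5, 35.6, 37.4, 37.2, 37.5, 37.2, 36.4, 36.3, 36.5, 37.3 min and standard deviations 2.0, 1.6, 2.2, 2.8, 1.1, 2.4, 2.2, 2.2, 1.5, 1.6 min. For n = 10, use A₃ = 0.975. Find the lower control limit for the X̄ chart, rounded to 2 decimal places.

X̄̄ = (37.5 + 35.6 + 37.4 + 37.2 + 37.5 + 37.2 + 36.4 + 36.3 + 36.5 + 37.3) / 10 = 36.8900
s̄ = (2.0 + 1.6 + 2.2 + 2.8 + 1.1 + 2.4 + 2.2 + 2.2 + 1.5 + 1.6) / 10 = 1.9600
LCL = X̄̄ − A₃·s̄ = 36.8900 − 0.975 × 1.9600 = 34.9790

34.98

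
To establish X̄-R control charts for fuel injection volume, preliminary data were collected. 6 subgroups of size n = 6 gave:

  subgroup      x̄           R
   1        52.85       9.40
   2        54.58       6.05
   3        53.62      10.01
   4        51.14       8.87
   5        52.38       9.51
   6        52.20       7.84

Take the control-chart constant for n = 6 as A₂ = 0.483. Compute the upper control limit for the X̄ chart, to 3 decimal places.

56.955

X̄̄ = (52.85 + 54.58 + 53.62 + 51.14 + 52.38 + 52.20) / 6 = 316.7700 / 6 = 52.7950
R̄ = (9.40 + 6.05 + 10.01 + 8.87 + 9.51 + 7.84) / 6 = 51.6800 / 6 = 8.6133
UCL = X̄̄ + A₂·R̄ = 52.7950 + 0.483 × 8.6133 = 56.9552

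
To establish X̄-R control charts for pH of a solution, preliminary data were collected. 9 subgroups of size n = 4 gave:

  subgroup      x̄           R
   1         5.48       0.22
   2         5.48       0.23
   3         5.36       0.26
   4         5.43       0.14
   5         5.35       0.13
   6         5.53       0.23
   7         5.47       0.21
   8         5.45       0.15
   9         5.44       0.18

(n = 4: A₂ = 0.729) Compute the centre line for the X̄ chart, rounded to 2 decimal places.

X̄̄ = (5.48 + 5.48 + 5.36 + 5.43 + 5.35 + 5.53 + 5.47 + 5.45 + 5.44) / 9 = 48.9900 / 9 = 5.4433
CL = X̄̄ = 5.4433

5.44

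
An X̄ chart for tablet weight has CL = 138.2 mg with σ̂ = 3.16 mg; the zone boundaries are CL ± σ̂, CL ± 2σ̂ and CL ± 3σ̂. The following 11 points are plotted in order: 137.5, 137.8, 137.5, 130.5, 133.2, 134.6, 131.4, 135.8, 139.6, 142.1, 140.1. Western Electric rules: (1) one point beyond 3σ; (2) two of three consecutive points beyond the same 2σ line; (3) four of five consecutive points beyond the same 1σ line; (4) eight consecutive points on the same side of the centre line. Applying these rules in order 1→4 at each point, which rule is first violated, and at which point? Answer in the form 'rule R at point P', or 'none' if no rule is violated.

Zone of each point (C = within 1σ̂, B = 1σ̂–2σ̂, A = 2σ̂–3σ̂, * = beyond 3σ̂; sign = side of CL): 1:-C, 2:-C, 3:-C, 4:-A, 5:-B, 6:-B, 7:-A, 8:-C, 9:+C, 10:+B, 11:+C
Rule 3 (four of five consecutive points beyond the same 1σ limit) is satisfied at point 7.

rule 3 at point 7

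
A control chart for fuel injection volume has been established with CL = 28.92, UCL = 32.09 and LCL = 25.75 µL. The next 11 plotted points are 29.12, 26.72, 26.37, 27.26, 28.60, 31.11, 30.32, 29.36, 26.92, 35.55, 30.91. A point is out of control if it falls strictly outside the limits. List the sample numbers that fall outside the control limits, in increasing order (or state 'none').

Compare each point to [25.75, 32.09]: sample 10 = 35.55 > UCL.

10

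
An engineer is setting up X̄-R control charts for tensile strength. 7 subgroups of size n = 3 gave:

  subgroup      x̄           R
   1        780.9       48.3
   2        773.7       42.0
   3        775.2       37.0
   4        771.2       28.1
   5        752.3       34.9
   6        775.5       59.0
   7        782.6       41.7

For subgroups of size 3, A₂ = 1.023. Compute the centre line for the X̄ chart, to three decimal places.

773.057

X̄̄ = (780.9 + 773.7 + 775.2 + 771.2 + 752.3 + 775.5 + 782.6) / 7 = 5411.4000 / 7 = 773.0571
CL = X̄̄ = 773.0571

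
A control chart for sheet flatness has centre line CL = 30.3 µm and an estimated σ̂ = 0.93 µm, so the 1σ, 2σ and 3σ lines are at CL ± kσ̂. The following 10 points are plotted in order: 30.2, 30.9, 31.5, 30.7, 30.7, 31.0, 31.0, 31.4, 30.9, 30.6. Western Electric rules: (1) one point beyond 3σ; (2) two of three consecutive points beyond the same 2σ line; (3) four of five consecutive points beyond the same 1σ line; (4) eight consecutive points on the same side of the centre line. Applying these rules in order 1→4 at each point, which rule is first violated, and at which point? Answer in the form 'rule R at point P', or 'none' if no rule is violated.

Zone of each point (C = within 1σ̂, B = 1σ̂–2σ̂, A = 2σ̂–3σ̂, * = beyond 3σ̂; sign = side of CL): 1:-C, 2:+C, 3:+B, 4:+C, 5:+C, 6:+C, 7:+C, 8:+B, 9:+C, 10:+C
Rule 4 (eight consecutive points on the same side of the centre line) is satisfied at point 9.

rule 4 at point 9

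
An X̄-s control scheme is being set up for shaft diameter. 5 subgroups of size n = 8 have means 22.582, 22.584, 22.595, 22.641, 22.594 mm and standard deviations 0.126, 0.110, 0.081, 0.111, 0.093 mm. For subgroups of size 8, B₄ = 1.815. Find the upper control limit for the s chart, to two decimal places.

s̄ = (0.126 + 0.110 + 0.081 + 0.111 + 0.093) / 5 = 0.1042
UCL_s = B₄·s̄ = 1.815 × 0.1042 = 0.1891

0.19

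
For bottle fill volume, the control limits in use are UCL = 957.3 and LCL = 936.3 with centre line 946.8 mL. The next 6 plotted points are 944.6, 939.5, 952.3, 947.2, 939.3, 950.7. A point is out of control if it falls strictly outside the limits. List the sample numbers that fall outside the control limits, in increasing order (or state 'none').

none

All 6 points lie within [936.3, 957.3].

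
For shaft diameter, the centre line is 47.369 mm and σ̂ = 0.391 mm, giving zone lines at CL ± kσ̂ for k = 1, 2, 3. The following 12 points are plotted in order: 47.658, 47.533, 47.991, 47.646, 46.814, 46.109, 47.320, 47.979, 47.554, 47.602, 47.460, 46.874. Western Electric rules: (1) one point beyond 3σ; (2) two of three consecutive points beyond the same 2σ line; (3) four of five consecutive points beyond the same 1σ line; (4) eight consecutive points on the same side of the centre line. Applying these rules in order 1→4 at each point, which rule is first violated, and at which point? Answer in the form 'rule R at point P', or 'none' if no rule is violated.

Zone of each point (C = within 1σ̂, B = 1σ̂–2σ̂, A = 2σ̂–3σ̂, * = beyond 3σ̂; sign = side of CL): 1:+C, 2:+C, 3:+B, 4:+C, 5:-B, 6:-*, 7:-C, 8:+B, 9:+C, 10:+C, 11:+C, 12:-B
Rule 1 (one point beyond the 3σ limits) is satisfied at point 6.

rule 1 at point 6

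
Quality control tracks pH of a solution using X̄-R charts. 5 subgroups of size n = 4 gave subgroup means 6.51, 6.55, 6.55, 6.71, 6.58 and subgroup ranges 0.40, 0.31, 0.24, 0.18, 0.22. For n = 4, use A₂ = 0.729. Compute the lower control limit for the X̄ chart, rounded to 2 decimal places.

X̄̄ = (6.51 + 6.55 + 6.55 + 6.71 + 6.58) / 5 = 32.9000 / 5 = 6.5800
R̄ = (0.40 + 0.31 + 0.24 + 0.18 + 0.22) / 5 = 1.3500 / 5 = 0.2700
LCL = X̄̄ − A₂·R̄ = 6.5800 − 0.729 × 0.2700 = 6.3832

6.38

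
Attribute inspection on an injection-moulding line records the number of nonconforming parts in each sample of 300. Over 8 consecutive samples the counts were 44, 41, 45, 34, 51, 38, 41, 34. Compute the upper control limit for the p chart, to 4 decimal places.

0.1962

p̄ = Σdᵢ / (k·n) = 328 / (8 × 300) = 0.13667
UCL = p̄ + 3·√(p̄(1−p̄)/n) = 0.13667 + 3 × √(0.13667×0.86333/300) = 0.13667 + 3 × 0.01983 = 0.19616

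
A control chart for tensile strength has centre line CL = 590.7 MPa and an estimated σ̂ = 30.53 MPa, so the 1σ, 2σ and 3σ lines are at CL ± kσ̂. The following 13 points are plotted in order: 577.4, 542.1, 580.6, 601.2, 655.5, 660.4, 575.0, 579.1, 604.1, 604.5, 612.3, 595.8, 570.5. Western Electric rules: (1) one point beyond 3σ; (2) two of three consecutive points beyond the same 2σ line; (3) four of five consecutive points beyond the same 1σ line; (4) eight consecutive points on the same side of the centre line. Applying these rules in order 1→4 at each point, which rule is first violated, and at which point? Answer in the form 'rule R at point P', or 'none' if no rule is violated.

Zone of each point (C = within 1σ̂, B = 1σ̂–2σ̂, A = 2σ̂–3σ̂, * = beyond 3σ̂; sign = side of CL): 1:-C, 2:-B, 3:-C, 4:+C, 5:+A, 6:+A, 7:-C, 8:-C, 9:+C, 10:+C, 11:+C, 12:+C, 13:-C
Rule 2 (two of three consecutive points beyond the same 2σ limit) is satisfied at point 6.

rule 2 at point 6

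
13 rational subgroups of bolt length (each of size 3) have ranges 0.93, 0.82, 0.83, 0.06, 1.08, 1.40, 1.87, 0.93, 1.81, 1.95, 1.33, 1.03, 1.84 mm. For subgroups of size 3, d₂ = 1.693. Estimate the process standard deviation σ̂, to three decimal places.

R̄ = (0.93 + 0.82 + 0.83 + 0.06 + 1.08 + 1.40 + 1.87 + 0.93 + 1.81 + 1.95 + 1.33 + 1.03 + 1.84) / 13 = 1.2215
σ̂ = R̄ / d₂ = 1.2215 / 1.693 = 0.7215

0.722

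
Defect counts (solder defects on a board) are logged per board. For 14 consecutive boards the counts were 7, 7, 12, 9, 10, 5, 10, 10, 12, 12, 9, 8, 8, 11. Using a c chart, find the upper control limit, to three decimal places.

c̄ = (7 + 7 + 12 + 9 + 10 + 5 + 10 + 10 + 12 + 12 + 9 + 8 + 8 + 11) / 14 = 130 / 14 = 9.2857
UCL = c̄ + 3√c̄ = 9.2857 + 3 × √9.2857 = 9.2857 + 3 × 3.0472 = 18.4275

18.427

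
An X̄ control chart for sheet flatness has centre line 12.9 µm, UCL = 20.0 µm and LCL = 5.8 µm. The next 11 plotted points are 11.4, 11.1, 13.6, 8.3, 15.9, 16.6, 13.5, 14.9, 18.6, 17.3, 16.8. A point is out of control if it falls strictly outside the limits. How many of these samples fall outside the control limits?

All 11 points lie within [5.8, 20.0].

0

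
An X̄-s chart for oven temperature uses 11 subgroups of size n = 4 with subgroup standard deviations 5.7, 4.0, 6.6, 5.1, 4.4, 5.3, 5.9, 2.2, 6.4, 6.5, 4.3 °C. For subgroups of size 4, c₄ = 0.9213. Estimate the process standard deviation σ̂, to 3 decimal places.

s̄ = (5.7 + 4.0 + 6.6 + 5.1 + 4.4 + 5.3 + 5.9 + 2.2 + 6.4 + 6.5 + 4.3) / 11 = 5.1273
σ̂ = s̄ / c₄ = 5.1273 / 0.9213 = 5.5653

5.565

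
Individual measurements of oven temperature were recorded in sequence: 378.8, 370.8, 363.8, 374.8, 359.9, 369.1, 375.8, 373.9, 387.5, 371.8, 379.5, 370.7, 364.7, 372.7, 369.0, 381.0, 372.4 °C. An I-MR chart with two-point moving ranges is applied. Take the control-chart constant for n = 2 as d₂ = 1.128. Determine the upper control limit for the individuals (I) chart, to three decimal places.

396.454

X̄ = (378.8 + 370.8 + 363.8 + 374.8 + 359.9 + 369.1 + 375.8 + 373.9 + 387.5 + 371.8 + 379.5 + 370.7 + 364.7 + 372.7 + 369.0 + 381.0 + 372.4) / 17 = 372.7176
Moving ranges: 8.0, 7.0, 11.0, 14.9, 9.2, 6.7, 1.9, 13.6, 15.7, 7.7, 8.8, 6.0, 8.0, 3.7, 12.0, 8.6; M̄R̄ = 142.8000 / 16 = 8.9250
UCL = X̄ + 3·M̄R̄/d₂ = 372.7176 + 3 × 8.9250 / 1.128 = 396.4543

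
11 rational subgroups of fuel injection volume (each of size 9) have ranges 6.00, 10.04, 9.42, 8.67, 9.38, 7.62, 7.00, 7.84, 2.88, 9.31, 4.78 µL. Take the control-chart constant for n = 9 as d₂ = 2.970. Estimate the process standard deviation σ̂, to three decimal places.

R̄ = (6.00 + 10.04 + 9.42 + 8.67 + 9.38 + 7.62 + 7.00 + 7.84 + 2.88 + 9.31 + 4.78) / 11 = 7.5400
σ̂ = R̄ / d₂ = 7.5400 / 2.970 = 2.5387

2.539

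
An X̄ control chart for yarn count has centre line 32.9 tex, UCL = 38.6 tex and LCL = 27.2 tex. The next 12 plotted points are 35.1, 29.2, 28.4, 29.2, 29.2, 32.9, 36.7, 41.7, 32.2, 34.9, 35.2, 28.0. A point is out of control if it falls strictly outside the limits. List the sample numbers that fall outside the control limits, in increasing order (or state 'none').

8

Compare each point to [27.2, 38.6]: sample 8 = 41.7 > UCL.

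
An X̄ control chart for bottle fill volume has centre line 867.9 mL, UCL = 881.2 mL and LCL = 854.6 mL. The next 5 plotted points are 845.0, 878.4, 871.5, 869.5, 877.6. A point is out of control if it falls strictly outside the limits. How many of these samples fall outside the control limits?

Compare each point to [854.6, 881.2]: sample 1 = 845.0 < LCL.

1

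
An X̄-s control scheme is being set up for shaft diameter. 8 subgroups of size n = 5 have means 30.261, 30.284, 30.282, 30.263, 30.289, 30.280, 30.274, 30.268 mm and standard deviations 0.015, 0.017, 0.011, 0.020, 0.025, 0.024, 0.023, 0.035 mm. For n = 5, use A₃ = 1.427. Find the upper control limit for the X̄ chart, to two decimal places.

30.31

X̄̄ = (30.261 + 30.284 + 30.282 + 30.263 + 30.289 + 30.280 + 30.274 + 30.268) / 8 = 30.2751
s̄ = (0.015 + 0.017 + 0.011 + 0.020 + 0.025 + 0.024 + 0.023 + 0.035) / 8 = 0.0213
UCL = X̄̄ + A₃·s̄ = 30.2751 + 1.427 × 0.0213 = 30.3054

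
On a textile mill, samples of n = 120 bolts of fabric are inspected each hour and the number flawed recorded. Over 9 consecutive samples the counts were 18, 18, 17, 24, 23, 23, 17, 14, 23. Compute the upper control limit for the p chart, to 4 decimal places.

0.2653

p̄ = Σdᵢ / (k·n) = 177 / (9 × 120) = 0.16389
UCL = p̄ + 3·√(p̄(1−p̄)/n) = 0.16389 + 3 × √(0.16389×0.83611/120) = 0.16389 + 3 × 0.03379 = 0.26527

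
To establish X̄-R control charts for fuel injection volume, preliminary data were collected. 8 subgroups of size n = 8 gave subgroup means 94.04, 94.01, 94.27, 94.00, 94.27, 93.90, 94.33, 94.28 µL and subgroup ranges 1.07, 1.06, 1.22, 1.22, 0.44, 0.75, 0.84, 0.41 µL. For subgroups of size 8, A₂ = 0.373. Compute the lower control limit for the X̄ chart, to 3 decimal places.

93.811

X̄̄ = (94.04 + 94.01 + 94.27 + 94.00 + 94.27 + 93.90 + 94.33 + 94.28) / 8 = 753.1000 / 8 = 94.1375
R̄ = (1.07 + 1.06 + 1.22 + 1.22 + 0.44 + 0.75 + 0.84 + 0.41) / 8 = 7.0100 / 8 = 0.8762
LCL = X̄̄ − A₂·R̄ = 94.1375 − 0.373 × 0.8762 = 93.8107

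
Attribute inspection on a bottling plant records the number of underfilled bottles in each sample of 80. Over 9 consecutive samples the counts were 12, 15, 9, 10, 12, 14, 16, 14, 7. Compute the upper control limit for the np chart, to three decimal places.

p̄ = Σdᵢ / (k·n) = 109 / (9 × 80) = 0.15139
UCL = np̄ + 3·√(np̄(1−p̄)) = 12.1111 + 3 × √(12.1111×0.84861) = 12.1111 + 3 × 3.2059 = 21.7287

21.729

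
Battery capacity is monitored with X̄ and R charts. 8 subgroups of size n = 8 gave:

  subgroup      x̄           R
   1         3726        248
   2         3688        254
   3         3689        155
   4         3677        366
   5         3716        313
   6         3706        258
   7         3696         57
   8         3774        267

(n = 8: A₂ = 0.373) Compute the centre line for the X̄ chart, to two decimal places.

3709.00

X̄̄ = (3726 + 3688 + 3689 + 3677 + 3716 + 3706 + 3696 + 3774) / 8 = 29672.0000 / 8 = 3709.0000
CL = X̄̄ = 3709.0000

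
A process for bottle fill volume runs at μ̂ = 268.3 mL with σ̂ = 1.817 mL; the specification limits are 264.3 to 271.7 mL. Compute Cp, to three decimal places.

0.679

Cp = (USL − LSL) / (6σ̂) = (271.7 − 264.3) / (6 × 1.817) = 7.4000 / 10.9020 = 0.6788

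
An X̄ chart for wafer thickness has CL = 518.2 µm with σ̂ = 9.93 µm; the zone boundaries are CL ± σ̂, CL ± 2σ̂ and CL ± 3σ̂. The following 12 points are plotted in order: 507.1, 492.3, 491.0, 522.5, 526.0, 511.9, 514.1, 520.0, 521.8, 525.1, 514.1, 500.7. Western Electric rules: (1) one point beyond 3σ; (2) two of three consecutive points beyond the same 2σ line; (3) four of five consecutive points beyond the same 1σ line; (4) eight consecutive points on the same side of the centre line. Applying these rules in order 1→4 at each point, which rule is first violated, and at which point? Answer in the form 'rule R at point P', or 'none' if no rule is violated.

rule 2 at point 3

Zone of each point (C = within 1σ̂, B = 1σ̂–2σ̂, A = 2σ̂–3σ̂, * = beyond 3σ̂; sign = side of CL): 1:-B, 2:-A, 3:-A, 4:+C, 5:+C, 6:-C, 7:-C, 8:+C, 9:+C, 10:+C, 11:-C, 12:-B
Rule 2 (two of three consecutive points beyond the same 2σ limit) is satisfied at point 3.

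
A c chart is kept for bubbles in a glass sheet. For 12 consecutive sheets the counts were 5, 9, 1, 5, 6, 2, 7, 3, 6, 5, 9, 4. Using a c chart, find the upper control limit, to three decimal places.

c̄ = (5 + 9 + 1 + 5 + 6 + 2 + 7 + 3 + 6 + 5 + 9 + 4) / 12 = 62 / 12 = 5.1667
UCL = c̄ + 3√c̄ = 5.1667 + 3 × √5.1667 = 5.1667 + 3 × 2.2730 = 11.9858

11.986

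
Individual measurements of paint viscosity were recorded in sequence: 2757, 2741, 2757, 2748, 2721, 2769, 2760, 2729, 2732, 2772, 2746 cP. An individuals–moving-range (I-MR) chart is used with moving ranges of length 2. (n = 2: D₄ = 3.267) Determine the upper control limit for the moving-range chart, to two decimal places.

Moving ranges: 16, 16, 9, 27, 48, 9, 31, 3, 40, 26; M̄R̄ = 225.0000 / 10 = 22.5000
UCL_MR = D₄·M̄R̄ = 3.267 × 22.5000 = 73.5075

73.51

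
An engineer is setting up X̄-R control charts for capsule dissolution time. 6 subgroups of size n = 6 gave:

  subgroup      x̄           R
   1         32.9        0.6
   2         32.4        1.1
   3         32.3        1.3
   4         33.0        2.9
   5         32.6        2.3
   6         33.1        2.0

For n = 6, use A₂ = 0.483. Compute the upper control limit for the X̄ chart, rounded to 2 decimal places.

33.54

X̄̄ = (32.9 + 32.4 + 32.3 + 33.0 + 32.6 + 33.1) / 6 = 196.3000 / 6 = 32.7167
R̄ = (0.6 + 1.1 + 1.3 + 2.9 + 2.3 + 2.0) / 6 = 10.2000 / 6 = 1.7000
UCL = X̄̄ + A₂·R̄ = 32.7167 + 0.483 × 1.7000 = 33.5378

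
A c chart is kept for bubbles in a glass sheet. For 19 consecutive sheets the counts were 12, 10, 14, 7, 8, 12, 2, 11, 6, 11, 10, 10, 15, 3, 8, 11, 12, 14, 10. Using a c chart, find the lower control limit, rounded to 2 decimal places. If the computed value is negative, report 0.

c̄ = (12 + 10 + 14 + 7 + 8 + 12 + 2 + 11 + 6 + 11 + 10 + 10 + 15 + 3 + 8 + 11 + 12 + 14 + 10) / 19 = 186 / 19 = 9.7895
LCL = c̄ − 3√c̄ = 9.7895 − 3 × 3.1288 = 0.4030

0.40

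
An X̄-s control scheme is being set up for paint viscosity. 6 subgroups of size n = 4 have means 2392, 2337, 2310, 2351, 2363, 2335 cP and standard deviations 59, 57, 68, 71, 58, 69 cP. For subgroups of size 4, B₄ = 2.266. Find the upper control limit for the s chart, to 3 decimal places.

s̄ = (59 + 57 + 68 + 71 + 58 + 69) / 6 = 63.6667
UCL_s = B₄·s̄ = 2.266 × 63.6667 = 144.2687

144.269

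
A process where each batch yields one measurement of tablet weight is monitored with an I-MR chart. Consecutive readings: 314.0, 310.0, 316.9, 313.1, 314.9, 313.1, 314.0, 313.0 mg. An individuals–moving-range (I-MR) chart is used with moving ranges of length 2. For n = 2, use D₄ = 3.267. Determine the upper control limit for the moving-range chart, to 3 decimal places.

Moving ranges: 4.0, 6.9, 3.8, 1.8, 1.8, 0.9, 1.0; M̄R̄ = 20.2000 / 7 = 2.8857
UCL_MR = D₄·M̄R̄ = 3.267 × 2.8857 = 9.4276

9.428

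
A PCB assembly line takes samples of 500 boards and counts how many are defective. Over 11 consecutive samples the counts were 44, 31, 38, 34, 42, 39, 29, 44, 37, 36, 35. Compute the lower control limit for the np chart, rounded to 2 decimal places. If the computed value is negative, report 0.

19.58

p̄ = Σdᵢ / (k·n) = 409 / (11 × 500) = 0.07436
LCL = np̄ − 3·√(np̄(1−p̄)) = 37.1818 − 3 × 5.8666 = 19.5821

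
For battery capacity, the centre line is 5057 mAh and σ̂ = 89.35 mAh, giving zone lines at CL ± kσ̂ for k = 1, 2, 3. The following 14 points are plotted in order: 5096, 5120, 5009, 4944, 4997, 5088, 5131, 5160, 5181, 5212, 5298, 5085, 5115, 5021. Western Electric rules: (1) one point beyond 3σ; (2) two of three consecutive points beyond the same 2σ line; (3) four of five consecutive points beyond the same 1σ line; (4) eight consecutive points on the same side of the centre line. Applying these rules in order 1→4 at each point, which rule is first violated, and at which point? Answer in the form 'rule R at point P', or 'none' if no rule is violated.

rule 3 at point 11

Zone of each point (C = within 1σ̂, B = 1σ̂–2σ̂, A = 2σ̂–3σ̂, * = beyond 3σ̂; sign = side of CL): 1:+C, 2:+C, 3:-C, 4:-B, 5:-C, 6:+C, 7:+C, 8:+B, 9:+B, 10:+B, 11:+A, 12:+C, 13:+C, 14:-C
Rule 3 (four of five consecutive points beyond the same 1σ limit) is satisfied at point 11.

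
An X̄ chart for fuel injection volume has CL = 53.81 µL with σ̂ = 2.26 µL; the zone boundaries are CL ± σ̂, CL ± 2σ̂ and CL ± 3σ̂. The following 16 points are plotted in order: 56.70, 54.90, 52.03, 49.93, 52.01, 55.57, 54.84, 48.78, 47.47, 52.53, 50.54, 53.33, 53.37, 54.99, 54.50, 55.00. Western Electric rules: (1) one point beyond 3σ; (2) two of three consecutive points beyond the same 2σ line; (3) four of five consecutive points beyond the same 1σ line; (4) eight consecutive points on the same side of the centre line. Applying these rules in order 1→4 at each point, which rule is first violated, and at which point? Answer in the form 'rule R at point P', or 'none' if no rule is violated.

rule 2 at point 9

Zone of each point (C = within 1σ̂, B = 1σ̂–2σ̂, A = 2σ̂–3σ̂, * = beyond 3σ̂; sign = side of CL): 1:+B, 2:+C, 3:-C, 4:-B, 5:-C, 6:+C, 7:+C, 8:-A, 9:-A, 10:-C, 11:-B, 12:-C, 13:-C, 14:+C, 15:+C, 16:+C
Rule 2 (two of three consecutive points beyond the same 2σ limit) is satisfied at point 9.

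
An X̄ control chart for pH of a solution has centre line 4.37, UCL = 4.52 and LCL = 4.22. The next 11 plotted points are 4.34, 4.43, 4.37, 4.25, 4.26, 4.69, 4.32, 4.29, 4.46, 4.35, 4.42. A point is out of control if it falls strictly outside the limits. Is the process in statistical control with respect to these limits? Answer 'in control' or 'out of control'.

out of control

Compare each point to [4.22, 4.52]: sample 6 = 4.69 > UCL.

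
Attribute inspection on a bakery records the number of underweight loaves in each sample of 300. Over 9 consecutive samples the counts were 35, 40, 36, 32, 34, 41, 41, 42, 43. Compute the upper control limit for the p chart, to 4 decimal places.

p̄ = Σdᵢ / (k·n) = 344 / (9 × 300) = 0.12741
UCL = p̄ + 3·√(p̄(1−p̄)/n) = 0.12741 + 3 × √(0.12741×0.87259/300) = 0.12741 + 3 × 0.01925 = 0.18516

0.1852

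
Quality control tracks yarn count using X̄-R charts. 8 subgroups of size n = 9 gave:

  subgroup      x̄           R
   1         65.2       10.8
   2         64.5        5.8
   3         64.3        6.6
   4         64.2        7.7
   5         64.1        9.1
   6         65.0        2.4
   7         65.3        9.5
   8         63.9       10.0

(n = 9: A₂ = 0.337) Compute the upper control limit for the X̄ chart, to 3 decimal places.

67.170

X̄̄ = (65.2 + 64.5 + 64.3 + 64.2 + 64.1 + 65.0 + 65.3 + 63.9) / 8 = 516.5000 / 8 = 64.5625
R̄ = (10.8 + 5.8 + 6.6 + 7.7 + 9.1 + 2.4 + 9.5 + 10.0) / 8 = 61.9000 / 8 = 7.7375
UCL = X̄̄ + A₂·R̄ = 64.5625 + 0.337 × 7.7375 = 67.1700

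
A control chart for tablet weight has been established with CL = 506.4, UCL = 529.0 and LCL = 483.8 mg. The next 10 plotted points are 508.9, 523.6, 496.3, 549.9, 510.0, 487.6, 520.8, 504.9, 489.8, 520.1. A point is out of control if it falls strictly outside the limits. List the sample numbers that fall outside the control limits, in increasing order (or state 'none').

4

Compare each point to [483.8, 529.0]: sample 4 = 549.9 > UCL.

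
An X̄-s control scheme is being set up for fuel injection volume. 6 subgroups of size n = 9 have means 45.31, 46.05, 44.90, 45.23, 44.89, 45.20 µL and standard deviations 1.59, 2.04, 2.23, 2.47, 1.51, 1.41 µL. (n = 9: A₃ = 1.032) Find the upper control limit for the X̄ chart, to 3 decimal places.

X̄̄ = (45.31 + 46.05 + 44.90 + 45.23 + 44.89 + 45.20) / 6 = 45.2633
s̄ = (1.59 + 2.04 + 2.23 + 2.47 + 1.51 + 1.41) / 6 = 1.8750
UCL = X̄̄ + A₃·s̄ = 45.2633 + 1.032 × 1.8750 = 47.1983

47.198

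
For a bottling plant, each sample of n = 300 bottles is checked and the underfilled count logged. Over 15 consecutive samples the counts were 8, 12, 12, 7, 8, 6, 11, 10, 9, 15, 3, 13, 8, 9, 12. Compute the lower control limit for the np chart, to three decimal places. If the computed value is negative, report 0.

0.419

p̄ = Σdᵢ / (k·n) = 143 / (15 × 300) = 0.03178
LCL = np̄ − 3·√(np̄(1−p̄)) = 9.5333 − 3 × 3.0382 = 0.4189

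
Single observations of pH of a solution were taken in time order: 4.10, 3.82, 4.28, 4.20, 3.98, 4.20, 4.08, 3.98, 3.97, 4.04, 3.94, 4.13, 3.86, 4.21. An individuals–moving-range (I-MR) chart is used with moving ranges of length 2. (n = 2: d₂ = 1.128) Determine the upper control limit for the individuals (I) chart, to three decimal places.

4.562

X̄ = (4.10 + 3.82 + 4.28 + 4.20 + 3.98 + 4.20 + 4.08 + 3.98 + 3.97 + 4.04 + 3.94 + 4.13 + 3.86 + 4.21) / 14 = 4.0564
Moving ranges: 0.28, 0.46, 0.08, 0.22, 0.22, 0.12, 0.10, 0.01, 0.07, 0.10, 0.19, 0.27, 0.35; M̄R̄ = 2.4700 / 13 = 0.1900
UCL = X̄ + 3·M̄R̄/d₂ = 4.0564 + 3 × 0.1900 / 1.128 = 4.5617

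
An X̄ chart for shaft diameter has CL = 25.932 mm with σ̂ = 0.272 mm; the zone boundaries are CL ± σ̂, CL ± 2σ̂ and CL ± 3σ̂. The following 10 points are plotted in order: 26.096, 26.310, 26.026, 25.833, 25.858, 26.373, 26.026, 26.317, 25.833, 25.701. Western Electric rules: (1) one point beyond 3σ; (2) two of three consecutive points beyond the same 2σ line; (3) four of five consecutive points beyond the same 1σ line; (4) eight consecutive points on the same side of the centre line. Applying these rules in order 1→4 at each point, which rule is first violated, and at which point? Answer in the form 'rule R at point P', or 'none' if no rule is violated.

Zone of each point (C = within 1σ̂, B = 1σ̂–2σ̂, A = 2σ̂–3σ̂, * = beyond 3σ̂; sign = side of CL): 1:+C, 2:+B, 3:+C, 4:-C, 5:-C, 6:+B, 7:+C, 8:+B, 9:-C, 10:-C
No rule fires across all 10 points.

none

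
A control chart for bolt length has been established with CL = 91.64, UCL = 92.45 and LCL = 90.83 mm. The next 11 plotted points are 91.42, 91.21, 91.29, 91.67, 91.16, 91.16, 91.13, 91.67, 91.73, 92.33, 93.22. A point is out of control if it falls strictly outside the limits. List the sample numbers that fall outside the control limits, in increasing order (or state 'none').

11

Compare each point to [90.83, 92.45]: sample 11 = 93.22 > UCL.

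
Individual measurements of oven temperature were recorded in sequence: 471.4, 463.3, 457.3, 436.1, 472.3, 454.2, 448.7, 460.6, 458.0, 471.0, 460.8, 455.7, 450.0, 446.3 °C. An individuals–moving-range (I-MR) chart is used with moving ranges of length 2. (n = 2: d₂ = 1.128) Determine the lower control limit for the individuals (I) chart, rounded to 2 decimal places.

427.41

X̄ = (471.4 + 463.3 + 457.3 + 436.1 + 472.3 + 454.2 + 448.7 + 460.6 + 458.0 + 471.0 + 460.8 + 455.7 + 450.0 + 446.3) / 14 = 457.5500
Moving ranges: 8.1, 6.0, 21.2, 36.2, 18.1, 5.5, 11.9, 2.6, 13.0, 10.2, 5.1, 5.7, 3.7; M̄R̄ = 147.3000 / 13 = 11.3308
LCL = X̄ − 3·M̄R̄/d₂ = 457.5500 − 3 × 11.3308 / 1.128 = 427.4150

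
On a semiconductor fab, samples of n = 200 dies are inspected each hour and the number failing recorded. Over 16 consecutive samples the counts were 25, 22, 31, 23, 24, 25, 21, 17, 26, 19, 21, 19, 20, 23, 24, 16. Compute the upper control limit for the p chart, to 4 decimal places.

p̄ = Σdᵢ / (k·n) = 356 / (16 × 200) = 0.11125
UCL = p̄ + 3·√(p̄(1−p̄)/n) = 0.11125 + 3 × √(0.11125×0.88875/200) = 0.11125 + 3 × 0.02223 = 0.17795

0.1780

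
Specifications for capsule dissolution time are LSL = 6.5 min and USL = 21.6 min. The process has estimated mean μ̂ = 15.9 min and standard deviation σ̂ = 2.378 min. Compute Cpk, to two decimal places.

0.80

Cpu = (USL − μ̂) / (3σ̂) = (21.6 − 15.9) / (3 × 2.378) = 0.7990; Cpl = (μ̂ − LSL) / (3σ̂) = (15.9 − 6.5) / (3 × 2.378) = 1.3176; Cpk = min(Cpu, Cpl) = 0.7990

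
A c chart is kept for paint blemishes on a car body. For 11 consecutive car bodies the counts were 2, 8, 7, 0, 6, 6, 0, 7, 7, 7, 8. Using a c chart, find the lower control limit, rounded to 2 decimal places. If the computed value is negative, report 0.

0.00

c̄ = (2 + 8 + 7 + 0 + 6 + 6 + 0 + 7 + 7 + 7 + 8) / 11 = 58 / 11 = 5.2727
LCL = c̄ − 3√c̄ = 5.2727 − 3 × 2.2962 = -1.6160 → 0 (cannot be negative)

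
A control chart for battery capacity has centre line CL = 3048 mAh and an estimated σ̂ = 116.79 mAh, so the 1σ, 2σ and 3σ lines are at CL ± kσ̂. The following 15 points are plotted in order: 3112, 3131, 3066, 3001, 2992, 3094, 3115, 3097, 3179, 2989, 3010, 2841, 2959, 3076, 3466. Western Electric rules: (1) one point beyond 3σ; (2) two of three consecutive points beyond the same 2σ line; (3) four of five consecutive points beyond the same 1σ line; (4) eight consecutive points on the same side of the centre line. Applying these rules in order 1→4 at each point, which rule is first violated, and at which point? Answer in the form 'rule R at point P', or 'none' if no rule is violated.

rule 1 at point 15

Zone of each point (C = within 1σ̂, B = 1σ̂–2σ̂, A = 2σ̂–3σ̂, * = beyond 3σ̂; sign = side of CL): 1:+C, 2:+C, 3:+C, 4:-C, 5:-C, 6:+C, 7:+C, 8:+C, 9:+B, 10:-C, 11:-C, 12:-B, 13:-C, 14:+C, 15:+*
Rule 1 (one point beyond the 3σ limits) is satisfied at point 15.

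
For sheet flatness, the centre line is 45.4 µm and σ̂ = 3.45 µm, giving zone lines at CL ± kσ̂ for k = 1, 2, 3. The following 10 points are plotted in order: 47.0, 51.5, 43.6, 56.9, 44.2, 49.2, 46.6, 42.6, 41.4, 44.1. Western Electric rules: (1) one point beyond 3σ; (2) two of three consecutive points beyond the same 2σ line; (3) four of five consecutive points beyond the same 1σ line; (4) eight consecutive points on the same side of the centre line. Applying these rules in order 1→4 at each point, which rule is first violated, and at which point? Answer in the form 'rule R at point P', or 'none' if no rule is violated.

Zone of each point (C = within 1σ̂, B = 1σ̂–2σ̂, A = 2σ̂–3σ̂, * = beyond 3σ̂; sign = side of CL): 1:+C, 2:+B, 3:-C, 4:+*, 5:-C, 6:+B, 7:+C, 8:-C, 9:-B, 10:-C
Rule 1 (one point beyond the 3σ limits) is satisfied at point 4.

rule 1 at point 4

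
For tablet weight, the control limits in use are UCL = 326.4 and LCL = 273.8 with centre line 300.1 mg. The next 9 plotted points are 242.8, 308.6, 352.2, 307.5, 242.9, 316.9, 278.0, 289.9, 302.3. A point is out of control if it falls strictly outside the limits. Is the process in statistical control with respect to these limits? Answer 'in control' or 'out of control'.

out of control

Compare each point to [273.8, 326.4]: sample 1 = 242.8 < LCL; sample 3 = 352.2 > UCL; sample 5 = 242.9 < LCL.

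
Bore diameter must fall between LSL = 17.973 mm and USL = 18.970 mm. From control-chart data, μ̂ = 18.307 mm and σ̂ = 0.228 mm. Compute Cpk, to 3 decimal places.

Cpu = (USL − μ̂) / (3σ̂) = (18.970 − 18.307) / (3 × 0.228) = 0.9693; Cpl = (μ̂ − LSL) / (3σ̂) = (18.307 − 17.973) / (3 × 0.228) = 0.4883; Cpk = min(Cpu, Cpl) = 0.4883

0.488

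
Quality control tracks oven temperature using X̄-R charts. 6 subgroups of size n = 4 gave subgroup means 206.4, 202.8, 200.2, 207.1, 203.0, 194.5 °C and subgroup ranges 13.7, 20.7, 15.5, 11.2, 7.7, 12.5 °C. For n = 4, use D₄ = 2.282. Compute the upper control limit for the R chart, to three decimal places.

30.921

R̄ = (13.7 + 20.7 + 15.5 + 11.2 + 7.7 + 12.5) / 6 = 81.3000 / 6 = 13.5500
UCL_R = D₄·R̄ = 2.282 × 13.5500 = 30.9211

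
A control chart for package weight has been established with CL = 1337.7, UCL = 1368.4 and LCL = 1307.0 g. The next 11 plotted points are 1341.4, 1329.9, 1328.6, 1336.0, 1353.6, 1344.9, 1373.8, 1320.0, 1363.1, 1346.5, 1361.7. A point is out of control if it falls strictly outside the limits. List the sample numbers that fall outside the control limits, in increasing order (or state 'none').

Compare each point to [1307.0, 1368.4]: sample 7 = 1373.8 > UCL.

7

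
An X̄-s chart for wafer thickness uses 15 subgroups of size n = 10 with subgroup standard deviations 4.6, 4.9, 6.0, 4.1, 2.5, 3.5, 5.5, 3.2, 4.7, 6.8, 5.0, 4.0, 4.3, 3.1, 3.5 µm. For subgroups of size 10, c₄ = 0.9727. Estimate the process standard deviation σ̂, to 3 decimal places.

s̄ = (4.6 + 4.9 + 6.0 + 4.1 + 2.5 + 3.5 + 5.5 + 3.2 + 4.7 + 6.8 + 5.0 + 4.0 + 4.3 + 3.1 + 3.5) / 15 = 4.3800
σ̂ = s̄ / c₄ = 4.3800 / 0.9727 = 4.5029

4.503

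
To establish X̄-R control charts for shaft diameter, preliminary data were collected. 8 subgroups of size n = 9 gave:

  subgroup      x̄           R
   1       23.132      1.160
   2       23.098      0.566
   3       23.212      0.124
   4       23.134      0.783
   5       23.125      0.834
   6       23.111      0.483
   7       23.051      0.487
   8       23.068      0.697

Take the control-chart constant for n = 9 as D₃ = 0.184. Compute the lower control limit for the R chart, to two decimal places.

0.12

R̄ = (1.160 + 0.566 + 0.124 + 0.783 + 0.834 + 0.483 + 0.487 + 0.697) / 8 = 5.1340 / 8 = 0.6417
LCL_R = D₃·R̄ = 0.184 × 0.6417 = 0.1181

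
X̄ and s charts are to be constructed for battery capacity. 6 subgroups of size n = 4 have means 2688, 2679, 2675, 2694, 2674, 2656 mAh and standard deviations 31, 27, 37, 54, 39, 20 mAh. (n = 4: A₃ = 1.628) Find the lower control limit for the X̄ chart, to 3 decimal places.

2621.229

X̄̄ = (2688 + 2679 + 2675 + 2694 + 2674 + 2656) / 6 = 2677.6667
s̄ = (31 + 27 + 37 + 54 + 39 + 20) / 6 = 34.6667
LCL = X̄̄ − A₃·s̄ = 2677.6667 − 1.628 × 34.6667 = 2621.2293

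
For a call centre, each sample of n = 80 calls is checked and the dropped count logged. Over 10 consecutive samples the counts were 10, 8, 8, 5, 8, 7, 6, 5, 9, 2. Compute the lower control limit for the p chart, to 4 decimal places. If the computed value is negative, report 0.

0.0000

p̄ = Σdᵢ / (k·n) = 68 / (10 × 80) = 0.08500
LCL = p̄ − 3·√(p̄(1−p̄)/n) = 0.08500 − 3 × 0.03118 = -0.00854 → 0 (negative, so LCL = 0)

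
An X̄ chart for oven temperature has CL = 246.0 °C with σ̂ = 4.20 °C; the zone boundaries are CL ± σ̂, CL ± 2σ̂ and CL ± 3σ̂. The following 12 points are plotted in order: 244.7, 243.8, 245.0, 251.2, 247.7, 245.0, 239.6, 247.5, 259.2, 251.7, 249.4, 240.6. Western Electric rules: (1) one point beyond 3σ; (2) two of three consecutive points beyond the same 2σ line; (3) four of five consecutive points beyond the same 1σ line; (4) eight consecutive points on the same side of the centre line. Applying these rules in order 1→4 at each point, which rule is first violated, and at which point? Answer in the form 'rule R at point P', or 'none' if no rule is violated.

Zone of each point (C = within 1σ̂, B = 1σ̂–2σ̂, A = 2σ̂–3σ̂, * = beyond 3σ̂; sign = side of CL): 1:-C, 2:-C, 3:-C, 4:+B, 5:+C, 6:-C, 7:-B, 8:+C, 9:+*, 10:+B, 11:+C, 12:-B
Rule 1 (one point beyond the 3σ limits) is satisfied at point 9.

rule 1 at point 9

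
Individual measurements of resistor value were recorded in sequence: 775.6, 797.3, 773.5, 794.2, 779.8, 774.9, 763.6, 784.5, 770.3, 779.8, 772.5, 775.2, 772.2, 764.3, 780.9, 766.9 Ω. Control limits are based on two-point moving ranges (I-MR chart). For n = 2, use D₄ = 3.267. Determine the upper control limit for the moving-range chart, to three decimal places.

Moving ranges: 21.7, 23.8, 20.7, 14.4, 4.9, 11.3, 20.9, 14.2, 9.5, 7.3, 2.7, 3.0, 7.9, 16.6, 14.0; M̄R̄ = 192.9000 / 15 = 12.8600
UCL_MR = D₄·M̄R̄ = 3.267 × 12.8600 = 42.0136

42.014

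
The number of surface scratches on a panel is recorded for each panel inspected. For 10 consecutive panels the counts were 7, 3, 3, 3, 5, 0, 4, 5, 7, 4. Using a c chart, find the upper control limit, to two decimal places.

c̄ = (7 + 3 + 3 + 3 + 5 + 0 + 4 + 5 + 7 + 4) / 10 = 41 / 10 = 4.1000
UCL = c̄ + 3√c̄ = 4.1000 + 3 × √4.1000 = 4.1000 + 3 × 2.0248 = 10.1745

10.17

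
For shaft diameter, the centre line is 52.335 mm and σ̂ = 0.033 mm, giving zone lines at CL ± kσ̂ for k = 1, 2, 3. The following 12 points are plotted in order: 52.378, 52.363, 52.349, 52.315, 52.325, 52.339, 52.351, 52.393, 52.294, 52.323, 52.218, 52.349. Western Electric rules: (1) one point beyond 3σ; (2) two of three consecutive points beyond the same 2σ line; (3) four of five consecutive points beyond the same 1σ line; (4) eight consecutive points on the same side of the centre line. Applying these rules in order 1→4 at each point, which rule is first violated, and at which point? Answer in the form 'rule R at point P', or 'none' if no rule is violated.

rule 1 at point 11

Zone of each point (C = within 1σ̂, B = 1σ̂–2σ̂, A = 2σ̂–3σ̂, * = beyond 3σ̂; sign = side of CL): 1:+B, 2:+C, 3:+C, 4:-C, 5:-C, 6:+C, 7:+C, 8:+B, 9:-B, 10:-C, 11:-*, 12:+C
Rule 1 (one point beyond the 3σ limits) is satisfied at point 11.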